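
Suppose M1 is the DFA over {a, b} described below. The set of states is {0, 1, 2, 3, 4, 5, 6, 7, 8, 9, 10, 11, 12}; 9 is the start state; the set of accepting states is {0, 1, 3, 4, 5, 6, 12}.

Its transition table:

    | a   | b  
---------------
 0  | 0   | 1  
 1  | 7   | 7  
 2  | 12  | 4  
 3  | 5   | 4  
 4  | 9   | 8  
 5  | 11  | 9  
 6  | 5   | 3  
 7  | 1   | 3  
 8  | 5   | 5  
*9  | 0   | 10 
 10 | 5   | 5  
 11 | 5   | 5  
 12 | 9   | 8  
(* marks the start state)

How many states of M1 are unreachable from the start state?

BFS from 9 reaches {0, 1, 3, 4, 5, 7, 8, 9, 10, 11}; the 3 state(s) 2, 6, 12 are never visited.

3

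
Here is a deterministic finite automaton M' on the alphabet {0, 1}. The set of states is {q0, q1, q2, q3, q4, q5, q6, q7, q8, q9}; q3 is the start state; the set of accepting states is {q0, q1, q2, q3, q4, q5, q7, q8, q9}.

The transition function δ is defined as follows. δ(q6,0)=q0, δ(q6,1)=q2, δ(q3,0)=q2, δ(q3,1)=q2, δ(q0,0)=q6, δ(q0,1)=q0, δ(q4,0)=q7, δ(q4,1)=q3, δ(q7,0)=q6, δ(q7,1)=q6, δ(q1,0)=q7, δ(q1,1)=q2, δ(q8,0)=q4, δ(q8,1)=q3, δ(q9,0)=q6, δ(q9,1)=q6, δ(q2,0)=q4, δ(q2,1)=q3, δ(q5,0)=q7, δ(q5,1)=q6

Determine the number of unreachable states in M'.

BFS from q3 reaches {q0, q2, q3, q4, q6, q7}; the 4 state(s) q1, q5, q8, q9 are never visited.

4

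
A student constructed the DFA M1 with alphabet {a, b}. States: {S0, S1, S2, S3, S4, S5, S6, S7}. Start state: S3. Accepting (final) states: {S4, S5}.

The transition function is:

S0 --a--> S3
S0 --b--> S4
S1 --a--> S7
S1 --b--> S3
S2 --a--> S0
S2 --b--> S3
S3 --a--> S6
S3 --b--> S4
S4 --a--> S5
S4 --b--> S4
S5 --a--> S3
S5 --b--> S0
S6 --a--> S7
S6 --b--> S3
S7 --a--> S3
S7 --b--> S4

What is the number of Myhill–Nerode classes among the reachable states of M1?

States {S1,S2} cannot be reached from the start state, so discard them.
Initial partition by acceptance: {S4,S5} | {S0,S3,S6,S7}.
Split {S4,S5} by δ(·,a) → {S4} and {S5}.
On input b, block {S0,S3,S6,S7} splits into {S0,S3,S7} and {S6}.
Refine {S0,S3,S7} on symbol a: members go to different blocks, giving {S0,S7} and {S3}.
No further refinement is possible. Final partition (5 blocks): {S4} | {S0,S7} | {S5} | {S6} | {S3}.

5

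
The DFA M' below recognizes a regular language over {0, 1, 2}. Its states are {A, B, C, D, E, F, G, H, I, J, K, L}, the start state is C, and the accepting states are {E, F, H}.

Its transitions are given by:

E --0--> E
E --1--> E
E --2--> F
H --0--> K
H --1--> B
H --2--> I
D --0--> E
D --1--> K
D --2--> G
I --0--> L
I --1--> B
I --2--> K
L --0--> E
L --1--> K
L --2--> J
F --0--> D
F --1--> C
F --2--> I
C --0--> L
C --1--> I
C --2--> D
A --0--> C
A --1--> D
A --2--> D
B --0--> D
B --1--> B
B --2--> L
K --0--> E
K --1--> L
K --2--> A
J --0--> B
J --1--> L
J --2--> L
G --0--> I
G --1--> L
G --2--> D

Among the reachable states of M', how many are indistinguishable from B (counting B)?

3

States {H} cannot be reached from the start state, so discard them.
Initial partition by acceptance: {E,F} | {A,B,C,D,G,I,J,K,L}.
Split {E,F} by δ(·,0) → {E} and {F}.
Split {A,B,C,D,G,I,J,K,L} by δ(·,0) → {A,B,C,G,I,J} and {D,K,L}.
On input 0, block {A,B,C,G,I,J} splits into {A,G,J} and {B,C,I}.
No further refinement is possible. Final partition (5 blocks): {E} | {A,G,J} | {F} | {D,K,L} | {B,C,I}.
State B belongs to the block {B,C,I}, which has 3 states.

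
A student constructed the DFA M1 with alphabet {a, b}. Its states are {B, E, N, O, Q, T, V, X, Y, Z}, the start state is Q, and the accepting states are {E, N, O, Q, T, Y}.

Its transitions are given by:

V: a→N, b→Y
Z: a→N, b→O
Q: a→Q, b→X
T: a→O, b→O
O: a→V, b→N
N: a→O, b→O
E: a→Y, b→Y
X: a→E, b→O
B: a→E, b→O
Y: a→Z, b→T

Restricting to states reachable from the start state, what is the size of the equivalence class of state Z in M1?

Reachable states from the start: {E,N,O,Q,T,V,X,Y,Z}. Unreachable: {B} — drop them.
Initial partition by acceptance: {E,N,O,Q,T,Y} | {V,X,Z}.
On input a, block {E,N,O,Q,T,Y} splits into {E,N,Q,T} and {O,Y}.
Split {E,N,Q,T} by δ(·,a) → {E,N,T} and {Q}.
Stable partition: {E,N,T} | {V,X,Z} | {O,Y} | {Q} — 4 equivalence classes.
State Z belongs to the block {V,X,Z}, which has 3 states.

3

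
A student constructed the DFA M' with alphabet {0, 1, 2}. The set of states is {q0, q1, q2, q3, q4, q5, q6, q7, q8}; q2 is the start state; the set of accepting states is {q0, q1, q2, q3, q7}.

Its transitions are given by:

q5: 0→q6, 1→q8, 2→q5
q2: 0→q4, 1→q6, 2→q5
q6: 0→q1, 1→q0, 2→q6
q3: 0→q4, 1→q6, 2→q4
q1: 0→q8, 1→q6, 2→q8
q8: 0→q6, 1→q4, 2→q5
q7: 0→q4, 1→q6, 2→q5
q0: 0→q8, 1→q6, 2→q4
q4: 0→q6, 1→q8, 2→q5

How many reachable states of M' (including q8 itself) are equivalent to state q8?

First remove the unreachable states {q3,q7}; 7 states remain.
P0 = {q0,q1,q2} | {q4,q5,q6,q8}.
On input 0, block {q4,q5,q6,q8} splits into {q4,q5,q8} and {q6}.
Stable partition: {q0,q1,q2} | {q4,q5,q8} | {q6} — 3 equivalence classes.
The equivalence class containing q8 is {q4,q5,q8}, of size 3.

3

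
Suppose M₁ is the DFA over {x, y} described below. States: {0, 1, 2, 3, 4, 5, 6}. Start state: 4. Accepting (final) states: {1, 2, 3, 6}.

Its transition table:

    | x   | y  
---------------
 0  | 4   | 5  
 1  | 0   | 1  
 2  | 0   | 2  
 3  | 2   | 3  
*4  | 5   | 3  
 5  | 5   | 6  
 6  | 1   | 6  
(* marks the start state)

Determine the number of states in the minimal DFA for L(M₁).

Start with accepting vs non-accepting: {1,2,3,6} | {0,4,5}.
Refine {1,2,3,6} on symbol x: members go to different blocks, giving {1,2} and {3,6}.
On input y, block {0,4,5} splits into {4,5} and {0}.
The partition is now stable with 4 blocks: {1,2} | {4,5} | {3,6} | {0}.

4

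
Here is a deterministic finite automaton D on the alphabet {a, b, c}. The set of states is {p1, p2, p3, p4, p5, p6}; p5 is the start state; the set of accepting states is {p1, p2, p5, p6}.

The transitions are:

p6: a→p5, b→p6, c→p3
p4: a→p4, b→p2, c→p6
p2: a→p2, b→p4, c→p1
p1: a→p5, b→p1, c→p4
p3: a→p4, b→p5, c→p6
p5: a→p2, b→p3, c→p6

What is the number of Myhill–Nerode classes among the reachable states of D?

Every state is reachable, so we keep all 6.
Start with accepting vs non-accepting: {p1,p2,p5,p6} | {p3,p4}.
Split {p1,p2,p5,p6} by δ(·,b) → {p1,p6} and {p2,p5}.
No further refinement is possible. Final partition (3 blocks): {p1,p6} | {p3,p4} | {p2,p5}.

3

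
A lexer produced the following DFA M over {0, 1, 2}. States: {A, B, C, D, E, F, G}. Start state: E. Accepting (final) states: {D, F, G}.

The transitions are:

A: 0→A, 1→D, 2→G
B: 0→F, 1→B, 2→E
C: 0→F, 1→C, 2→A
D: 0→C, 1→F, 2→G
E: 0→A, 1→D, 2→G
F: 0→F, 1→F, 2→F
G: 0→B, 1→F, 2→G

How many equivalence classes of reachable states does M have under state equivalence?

4

Every state is reachable, so we keep all 7.
Start with accepting vs non-accepting: {D,F,G} | {A,B,C,E}.
Refine {D,F,G} on symbol 0: members go to different blocks, giving {D,G} and {F}.
Refine {A,B,C,E} on symbol 0: members go to different blocks, giving {A,E} and {B,C}.
Stable partition: {D,G} | {A,E} | {F} | {B,C} — 4 equivalence classes.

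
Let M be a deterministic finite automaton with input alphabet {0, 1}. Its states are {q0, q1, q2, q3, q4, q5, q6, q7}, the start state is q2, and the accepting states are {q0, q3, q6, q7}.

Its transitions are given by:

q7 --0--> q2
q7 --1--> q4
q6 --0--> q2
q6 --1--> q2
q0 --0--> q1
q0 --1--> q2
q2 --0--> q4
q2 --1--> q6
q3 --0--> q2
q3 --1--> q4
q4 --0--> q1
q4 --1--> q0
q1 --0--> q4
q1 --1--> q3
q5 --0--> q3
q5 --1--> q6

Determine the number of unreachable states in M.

Starting at q2 and following transitions, the reachable set is {q0, q1, q2, q3, q4, q6}. That leaves q5, q7 unreachable — 2 in total.

2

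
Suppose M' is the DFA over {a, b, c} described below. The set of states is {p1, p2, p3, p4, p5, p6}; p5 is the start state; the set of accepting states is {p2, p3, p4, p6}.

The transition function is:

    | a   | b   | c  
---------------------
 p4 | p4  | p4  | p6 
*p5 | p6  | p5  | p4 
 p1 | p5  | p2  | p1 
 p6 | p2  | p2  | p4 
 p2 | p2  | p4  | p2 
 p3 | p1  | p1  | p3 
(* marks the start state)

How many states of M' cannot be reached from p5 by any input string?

2

Starting at p5 and following transitions, the reachable set is {p2, p4, p5, p6}. That leaves p1, p3 unreachable — 2 in total.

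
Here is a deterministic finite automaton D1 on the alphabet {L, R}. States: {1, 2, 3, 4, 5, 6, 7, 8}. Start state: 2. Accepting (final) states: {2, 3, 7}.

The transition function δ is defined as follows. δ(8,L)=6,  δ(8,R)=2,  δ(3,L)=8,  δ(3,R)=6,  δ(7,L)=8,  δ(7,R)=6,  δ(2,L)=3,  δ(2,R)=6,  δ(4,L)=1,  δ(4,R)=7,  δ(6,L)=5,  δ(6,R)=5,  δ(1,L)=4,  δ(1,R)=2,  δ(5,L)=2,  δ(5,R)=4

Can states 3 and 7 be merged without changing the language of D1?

Yes

Every state is reachable, so we keep all 8.
Start with accepting vs non-accepting: {2,3,7} | {1,4,5,6,8}.
Split {2,3,7} by δ(·,L) → {3,7} and {2}.
Refine {1,4,5,6,8} on symbol L: members go to different blocks, giving {1,4,6,8} and {5}.
On input L, block {1,4,6,8} splits into {1,4,8} and {6}.
Refine {1,4,8} on symbol L: members go to different blocks, giving {1,4} and {8}.
Refine {1,4} on symbol R: members go to different blocks, giving {1} and {4}.
No further refinement is possible. Final partition (7 blocks): {3,7} | {1} | {2} | {5} | {6} | {8} | {4}.
3 and 7 lie in the same block of the stable partition, so they are equivalent — no string distinguishes them.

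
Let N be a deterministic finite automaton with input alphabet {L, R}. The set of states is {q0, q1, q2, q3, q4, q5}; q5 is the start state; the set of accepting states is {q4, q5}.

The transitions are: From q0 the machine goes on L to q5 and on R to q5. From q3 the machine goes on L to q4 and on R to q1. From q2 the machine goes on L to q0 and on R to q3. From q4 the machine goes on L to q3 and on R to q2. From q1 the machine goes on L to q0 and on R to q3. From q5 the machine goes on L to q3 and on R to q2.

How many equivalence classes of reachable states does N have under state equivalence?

4

Every state is reachable, so we keep all 6.
Initial partition by acceptance: {q4,q5} | {q0,q1,q2,q3}.
Split {q0,q1,q2,q3} by δ(·,L) → {q0,q3} and {q1,q2}.
On input R, block {q0,q3} splits into {q0} and {q3}.
No further refinement is possible. Final partition (4 blocks): {q4,q5} | {q0} | {q1,q2} | {q3}.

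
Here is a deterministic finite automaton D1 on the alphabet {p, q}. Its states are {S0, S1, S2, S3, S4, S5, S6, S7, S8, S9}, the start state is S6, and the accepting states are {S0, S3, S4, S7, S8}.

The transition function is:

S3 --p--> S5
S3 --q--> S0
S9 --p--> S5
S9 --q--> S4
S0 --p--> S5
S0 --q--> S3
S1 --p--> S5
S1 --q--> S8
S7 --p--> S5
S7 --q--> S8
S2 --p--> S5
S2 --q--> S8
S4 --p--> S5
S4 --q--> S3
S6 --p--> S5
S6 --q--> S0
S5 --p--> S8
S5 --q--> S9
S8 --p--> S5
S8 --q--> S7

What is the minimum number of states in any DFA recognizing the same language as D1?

Reachable states from the start: {S0,S3,S4,S5,S6,S7,S8,S9}. Unreachable: {S1,S2} — drop them.
P0 = {S0,S3,S4,S7,S8} | {S5,S6,S9}.
On input p, block {S5,S6,S9} splits into {S6,S9} and {S5}.
The partition is now stable with 3 blocks: {S0,S3,S4,S7,S8} | {S6,S9} | {S5}.

3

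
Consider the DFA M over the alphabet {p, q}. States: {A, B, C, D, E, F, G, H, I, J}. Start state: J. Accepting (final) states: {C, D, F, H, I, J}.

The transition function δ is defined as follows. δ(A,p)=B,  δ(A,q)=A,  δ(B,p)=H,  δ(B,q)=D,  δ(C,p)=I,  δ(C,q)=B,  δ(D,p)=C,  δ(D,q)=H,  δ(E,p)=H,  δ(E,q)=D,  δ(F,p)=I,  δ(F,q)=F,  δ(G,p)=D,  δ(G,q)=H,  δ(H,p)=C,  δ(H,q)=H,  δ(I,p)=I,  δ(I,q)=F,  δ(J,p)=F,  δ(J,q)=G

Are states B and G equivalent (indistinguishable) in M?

Yes

States {A,E} cannot be reached from the start state, so discard them.
Start with accepting vs non-accepting: {C,D,F,H,I,J} | {B,G}.
On input q, block {C,D,F,H,I,J} splits into {D,F,H,I} and {C,J}.
On input p, block {D,F,H,I} splits into {D,H} and {F,I}.
No further refinement is possible. Final partition (4 blocks): {D,H} | {B,G} | {C,J} | {F,I}.
B and G lie in the same block of the stable partition, so they are equivalent — no string distinguishes them.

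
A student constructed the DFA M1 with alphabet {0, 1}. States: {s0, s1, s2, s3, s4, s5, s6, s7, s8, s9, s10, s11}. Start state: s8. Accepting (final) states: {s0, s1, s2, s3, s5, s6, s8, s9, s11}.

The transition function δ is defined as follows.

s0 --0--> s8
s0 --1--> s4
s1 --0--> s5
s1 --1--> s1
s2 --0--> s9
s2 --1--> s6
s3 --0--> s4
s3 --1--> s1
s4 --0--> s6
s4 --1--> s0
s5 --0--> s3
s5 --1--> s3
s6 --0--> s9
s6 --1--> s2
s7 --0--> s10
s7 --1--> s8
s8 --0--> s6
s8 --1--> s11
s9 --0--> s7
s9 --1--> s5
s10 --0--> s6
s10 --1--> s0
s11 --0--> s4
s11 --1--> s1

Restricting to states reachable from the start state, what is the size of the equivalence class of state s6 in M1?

2

Every state is reachable, so we keep all 12.
Initial partition by acceptance: {s0,s1,s2,s3,s5,s6,s8,s9,s11} | {s4,s7,s10}.
Split {s0,s1,s2,s3,s5,s6,s8,s9,s11} by δ(·,0) → {s0,s1,s2,s5,s6,s8} and {s3,s9,s11}.
Split {s0,s1,s2,s5,s6,s8} by δ(·,0) → {s0,s1,s8} and {s2,s5,s6}.
Refine {s0,s1,s8} on symbol 0: members go to different blocks, giving {s1,s8} and {s0}.
Split {s1,s8} by δ(·,1) → {s1} and {s8}.
On input 0, block {s4,s7,s10} splits into {s4,s10} and {s7}.
Split {s3,s9,s11} by δ(·,0) → {s3,s11} and {s9}.
Split {s2,s5,s6} by δ(·,0) → {s2,s6} and {s5}.
The partition is now stable with 9 blocks: {s1} | {s4,s10} | {s3,s11} | {s2,s6} | {s0} | {s8} | {s7} | {s9} | {s5}.
State s6 belongs to the block {s2,s6}, which has 2 states.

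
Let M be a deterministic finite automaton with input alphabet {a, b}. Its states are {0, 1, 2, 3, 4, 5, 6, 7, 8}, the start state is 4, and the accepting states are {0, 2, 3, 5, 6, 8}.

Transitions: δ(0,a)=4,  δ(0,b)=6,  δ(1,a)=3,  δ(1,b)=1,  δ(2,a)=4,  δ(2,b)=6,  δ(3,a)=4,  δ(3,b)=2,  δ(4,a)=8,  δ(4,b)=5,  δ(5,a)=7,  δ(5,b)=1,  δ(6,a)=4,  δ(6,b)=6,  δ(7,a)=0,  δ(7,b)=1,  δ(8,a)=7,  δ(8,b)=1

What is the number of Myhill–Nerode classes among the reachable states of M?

4

Every state is reachable, so we keep all 9.
Initial partition by acceptance: {0,2,3,5,6,8} | {1,4,7}.
Split {0,2,3,5,6,8} by δ(·,b) → {0,2,3,6} and {5,8}.
On input a, block {1,4,7} splits into {1,7} and {4}.
No further refinement is possible. Final partition (4 blocks): {0,2,3,6} | {1,7} | {5,8} | {4}.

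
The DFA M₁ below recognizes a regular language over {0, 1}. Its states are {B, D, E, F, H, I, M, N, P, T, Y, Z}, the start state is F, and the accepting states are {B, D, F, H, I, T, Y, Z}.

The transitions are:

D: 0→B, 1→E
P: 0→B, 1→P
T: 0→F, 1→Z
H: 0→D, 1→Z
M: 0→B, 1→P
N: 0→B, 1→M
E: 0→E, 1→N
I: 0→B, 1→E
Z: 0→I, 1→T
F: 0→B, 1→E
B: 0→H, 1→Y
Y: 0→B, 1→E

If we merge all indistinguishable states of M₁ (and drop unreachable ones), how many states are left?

5

All states are reachable from the start state.
Start with accepting vs non-accepting: {B,D,F,H,I,T,Y,Z} | {E,M,N,P}.
Split {B,D,F,H,I,T,Y,Z} by δ(·,1) → {D,F,I,Y} and {B,H,T,Z}.
Refine {E,M,N,P} on symbol 0: members go to different blocks, giving {M,N,P} and {E}.
On input 0, block {B,H,T,Z} splits into {H,T,Z} and {B}.
No further refinement is possible. Final partition (5 blocks): {D,F,I,Y} | {M,N,P} | {H,T,Z} | {E} | {B}.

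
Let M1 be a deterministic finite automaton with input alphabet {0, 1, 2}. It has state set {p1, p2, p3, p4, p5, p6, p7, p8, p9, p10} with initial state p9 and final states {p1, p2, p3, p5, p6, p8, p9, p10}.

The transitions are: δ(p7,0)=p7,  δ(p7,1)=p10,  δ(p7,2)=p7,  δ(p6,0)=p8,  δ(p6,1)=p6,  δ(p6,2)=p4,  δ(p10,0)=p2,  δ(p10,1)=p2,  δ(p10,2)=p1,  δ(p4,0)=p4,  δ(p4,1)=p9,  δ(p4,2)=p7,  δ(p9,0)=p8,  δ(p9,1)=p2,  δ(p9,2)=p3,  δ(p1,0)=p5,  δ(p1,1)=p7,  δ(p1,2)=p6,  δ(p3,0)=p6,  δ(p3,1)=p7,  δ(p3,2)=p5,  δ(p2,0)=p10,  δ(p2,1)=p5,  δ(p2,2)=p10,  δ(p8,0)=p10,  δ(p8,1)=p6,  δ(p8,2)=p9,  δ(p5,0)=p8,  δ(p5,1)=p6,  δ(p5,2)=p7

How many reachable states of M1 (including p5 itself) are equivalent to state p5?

P0 = {p1,p2,p3,p5,p6,p8,p9,p10} | {p4,p7}.
Refine {p1,p2,p3,p5,p6,p8,p9,p10} on symbol 1: members go to different blocks, giving {p2,p5,p6,p8,p9,p10} and {p1,p3}.
On input 2, block {p2,p5,p6,p8,p9,p10} splits into {p2,p8} and {p5,p6} and {p9,p10}.
The partition is now stable with 5 blocks: {p2,p8} | {p4,p7} | {p1,p3} | {p5,p6} | {p9,p10}.
State p5 belongs to the block {p5,p6}, which has 2 states.

2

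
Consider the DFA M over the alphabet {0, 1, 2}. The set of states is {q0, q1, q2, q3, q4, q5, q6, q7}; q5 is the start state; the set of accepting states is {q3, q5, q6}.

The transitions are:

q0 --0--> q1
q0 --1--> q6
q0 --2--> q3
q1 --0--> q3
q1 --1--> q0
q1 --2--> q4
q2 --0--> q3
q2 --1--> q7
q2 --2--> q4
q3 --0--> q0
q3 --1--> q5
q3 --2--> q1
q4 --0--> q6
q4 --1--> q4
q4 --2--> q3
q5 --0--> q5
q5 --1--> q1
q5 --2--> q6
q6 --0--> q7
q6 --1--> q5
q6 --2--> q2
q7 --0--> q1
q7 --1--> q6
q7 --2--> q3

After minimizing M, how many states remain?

5

All states are reachable from the start state.
P0 = {q3,q5,q6} | {q0,q1,q2,q4,q7}.
Refine {q3,q5,q6} on symbol 0: members go to different blocks, giving {q3,q6} and {q5}.
Split {q0,q1,q2,q4,q7} by δ(·,0) → {q1,q2,q4} and {q0,q7}.
On input 1, block {q1,q2,q4} splits into {q1,q2} and {q4}.
No further refinement is possible. Final partition (5 blocks): {q3,q6} | {q1,q2} | {q5} | {q0,q7} | {q4}.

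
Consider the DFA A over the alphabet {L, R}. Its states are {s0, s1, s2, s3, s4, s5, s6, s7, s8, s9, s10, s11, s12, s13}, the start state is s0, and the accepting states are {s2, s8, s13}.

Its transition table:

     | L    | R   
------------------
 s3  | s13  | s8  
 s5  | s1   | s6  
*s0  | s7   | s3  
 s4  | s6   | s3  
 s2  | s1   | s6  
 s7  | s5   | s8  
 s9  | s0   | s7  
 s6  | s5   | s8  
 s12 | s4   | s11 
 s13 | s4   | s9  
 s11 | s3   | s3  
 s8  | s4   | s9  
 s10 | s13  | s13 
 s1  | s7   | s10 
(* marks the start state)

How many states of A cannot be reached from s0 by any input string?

BFS from s0 reaches {s0, s1, s3, s4, s5, s6, s7, s8, s9, s10, s13}; the 3 state(s) s2, s11, s12 are never visited.

3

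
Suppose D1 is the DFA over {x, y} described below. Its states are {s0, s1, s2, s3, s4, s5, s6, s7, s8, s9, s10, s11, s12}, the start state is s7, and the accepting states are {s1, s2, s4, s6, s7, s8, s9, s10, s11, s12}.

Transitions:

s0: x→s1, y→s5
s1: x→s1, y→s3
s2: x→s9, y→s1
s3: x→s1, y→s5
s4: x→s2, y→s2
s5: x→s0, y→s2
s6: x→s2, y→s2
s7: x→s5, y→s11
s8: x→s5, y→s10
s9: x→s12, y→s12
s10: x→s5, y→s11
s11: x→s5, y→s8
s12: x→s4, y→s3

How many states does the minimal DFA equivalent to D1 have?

Reachable states from the start: {s0,s1,s2,s3,s4,s5,s7,s8,s9,s10,s11,s12}. Unreachable: {s6} — drop them.
Initial partition by acceptance: {s1,s2,s4,s7,s8,s9,s10,s11,s12} | {s0,s3,s5}.
Split {s1,s2,s4,s7,s8,s9,s10,s11,s12} by δ(·,x) → {s1,s2,s4,s9,s12} and {s7,s8,s10,s11}.
Split {s1,s2,s4,s9,s12} by δ(·,y) → {s2,s4,s9} and {s1,s12}.
Split {s2,s4,s9} by δ(·,x) → {s2,s4} and {s9}.
Refine {s2,s4} on symbol x: members go to different blocks, giving {s2} and {s4}.
On input x, block {s0,s3,s5} splits into {s0,s3} and {s5}.
On input x, block {s1,s12} splits into {s1} and {s12}.
No further refinement is possible. Final partition (8 blocks): {s2} | {s0,s3} | {s7,s8,s10,s11} | {s1} | {s9} | {s4} | {s5} | {s12}.

8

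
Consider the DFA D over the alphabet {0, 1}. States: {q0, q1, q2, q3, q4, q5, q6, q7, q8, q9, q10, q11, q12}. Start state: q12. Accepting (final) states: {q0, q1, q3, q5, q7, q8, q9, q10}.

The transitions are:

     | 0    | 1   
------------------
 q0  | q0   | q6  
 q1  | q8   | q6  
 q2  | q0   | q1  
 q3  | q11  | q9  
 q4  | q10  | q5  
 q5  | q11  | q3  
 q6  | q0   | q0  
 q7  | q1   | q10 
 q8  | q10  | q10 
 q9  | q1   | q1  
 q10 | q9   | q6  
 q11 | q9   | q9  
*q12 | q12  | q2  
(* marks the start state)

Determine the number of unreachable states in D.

5

Starting at q12 and following transitions, the reachable set is {q0, q1, q2, q6, q8, q9, q10, q12}. That leaves q3, q4, q5, q7, q11 unreachable — 5 in total.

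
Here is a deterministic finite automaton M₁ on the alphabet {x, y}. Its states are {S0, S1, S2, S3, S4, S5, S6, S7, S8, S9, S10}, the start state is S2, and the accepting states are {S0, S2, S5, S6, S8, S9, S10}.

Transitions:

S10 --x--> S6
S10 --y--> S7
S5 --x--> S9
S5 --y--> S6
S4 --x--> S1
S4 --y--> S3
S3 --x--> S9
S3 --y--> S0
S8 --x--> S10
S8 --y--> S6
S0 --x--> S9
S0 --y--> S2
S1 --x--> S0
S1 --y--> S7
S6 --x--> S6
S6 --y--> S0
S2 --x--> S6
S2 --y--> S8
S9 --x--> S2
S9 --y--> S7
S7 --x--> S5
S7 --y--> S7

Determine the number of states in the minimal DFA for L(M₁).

4

Reachable states from the start: {S0,S2,S5,S6,S7,S8,S9,S10}. Unreachable: {S1,S3,S4} — drop them.
P0 = {S0,S2,S5,S6,S8,S9,S10} | {S7}.
Refine {S0,S2,S5,S6,S8,S9,S10} on symbol y: members go to different blocks, giving {S0,S2,S5,S6,S8} and {S9,S10}.
On input x, block {S0,S2,S5,S6,S8} splits into {S0,S5,S8} and {S2,S6}.
The partition is now stable with 4 blocks: {S0,S5,S8} | {S7} | {S9,S10} | {S2,S6}.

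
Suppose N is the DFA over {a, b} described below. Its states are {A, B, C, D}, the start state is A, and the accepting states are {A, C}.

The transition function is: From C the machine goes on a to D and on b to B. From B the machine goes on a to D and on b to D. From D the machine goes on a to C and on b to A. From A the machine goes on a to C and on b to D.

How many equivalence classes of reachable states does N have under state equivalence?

Initial partition by acceptance: {A,C} | {B,D}.
On input a, block {A,C} splits into {A} and {C}.
Refine {B,D} on symbol a: members go to different blocks, giving {B} and {D}.
The partition is now stable with 4 blocks: {A} | {B} | {C} | {D}.

4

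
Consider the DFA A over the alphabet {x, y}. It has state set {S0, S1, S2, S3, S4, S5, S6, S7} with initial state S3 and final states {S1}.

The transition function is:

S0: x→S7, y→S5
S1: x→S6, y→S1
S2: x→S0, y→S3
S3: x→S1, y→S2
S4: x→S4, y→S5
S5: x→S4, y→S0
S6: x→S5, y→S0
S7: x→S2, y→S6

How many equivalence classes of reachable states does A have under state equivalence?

8

Every state is reachable, so we keep all 8.
Start with accepting vs non-accepting: {S1} | {S0,S2,S3,S4,S5,S6,S7}.
Split {S0,S2,S3,S4,S5,S6,S7} by δ(·,x) → {S0,S2,S4,S5,S6,S7} and {S3}.
Refine {S0,S2,S4,S5,S6,S7} on symbol y: members go to different blocks, giving {S0,S4,S5,S6,S7} and {S2}.
Split {S0,S4,S5,S6,S7} by δ(·,x) → {S0,S4,S5,S6} and {S7}.
Refine {S0,S4,S5,S6} on symbol x: members go to different blocks, giving {S4,S5,S6} and {S0}.
Refine {S4,S5,S6} on symbol y: members go to different blocks, giving {S5,S6} and {S4}.
Refine {S5,S6} on symbol x: members go to different blocks, giving {S5} and {S6}.
Stable partition: {S1} | {S5} | {S3} | {S2} | {S7} | {S0} | {S4} | {S6} — 8 equivalence classes.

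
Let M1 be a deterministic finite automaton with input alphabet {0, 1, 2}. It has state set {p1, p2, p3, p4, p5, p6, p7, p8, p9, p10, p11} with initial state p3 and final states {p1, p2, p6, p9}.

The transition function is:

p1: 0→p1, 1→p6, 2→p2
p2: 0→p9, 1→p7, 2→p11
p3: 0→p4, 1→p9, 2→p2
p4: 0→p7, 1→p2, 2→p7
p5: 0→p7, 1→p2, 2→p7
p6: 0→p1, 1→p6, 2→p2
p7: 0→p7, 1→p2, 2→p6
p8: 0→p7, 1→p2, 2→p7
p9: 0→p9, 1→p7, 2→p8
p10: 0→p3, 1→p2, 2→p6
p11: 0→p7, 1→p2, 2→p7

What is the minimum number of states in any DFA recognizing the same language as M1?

5

First remove the unreachable states {p5,p10}; 9 states remain.
P0 = {p1,p2,p6,p9} | {p3,p4,p7,p8,p11}.
Refine {p1,p2,p6,p9} on symbol 1: members go to different blocks, giving {p1,p6} and {p2,p9}.
On input 2, block {p3,p4,p7,p8,p11} splits into {p4,p8,p11} and {p3} and {p7}.
Stable partition: {p1,p6} | {p4,p8,p11} | {p2,p9} | {p3} | {p7} — 5 equivalence classes.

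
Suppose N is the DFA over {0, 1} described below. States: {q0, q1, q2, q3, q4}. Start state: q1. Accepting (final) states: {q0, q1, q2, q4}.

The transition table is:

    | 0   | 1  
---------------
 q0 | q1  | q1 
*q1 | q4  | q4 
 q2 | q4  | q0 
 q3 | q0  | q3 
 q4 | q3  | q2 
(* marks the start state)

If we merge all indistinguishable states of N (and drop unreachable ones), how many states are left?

All states are reachable from the start state.
Initial partition by acceptance: {q0,q1,q2,q4} | {q3}.
Split {q0,q1,q2,q4} by δ(·,0) → {q0,q1,q2} and {q4}.
Split {q0,q1,q2} by δ(·,0) → {q1,q2} and {q0}.
Split {q1,q2} by δ(·,1) → {q1} and {q2}.
Stable partition: {q1} | {q3} | {q4} | {q0} | {q2} — 5 equivalence classes.

5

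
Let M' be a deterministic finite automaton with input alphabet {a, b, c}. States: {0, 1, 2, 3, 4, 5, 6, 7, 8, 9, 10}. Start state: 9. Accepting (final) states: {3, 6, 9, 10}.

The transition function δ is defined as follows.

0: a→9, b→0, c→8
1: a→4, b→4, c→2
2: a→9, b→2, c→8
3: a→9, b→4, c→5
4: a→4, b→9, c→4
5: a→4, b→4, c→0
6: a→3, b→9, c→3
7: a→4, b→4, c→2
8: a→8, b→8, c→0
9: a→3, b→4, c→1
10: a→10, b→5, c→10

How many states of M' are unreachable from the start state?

3

No path from 9 leads to 6, 7, 10; the other 8 states are all reachable.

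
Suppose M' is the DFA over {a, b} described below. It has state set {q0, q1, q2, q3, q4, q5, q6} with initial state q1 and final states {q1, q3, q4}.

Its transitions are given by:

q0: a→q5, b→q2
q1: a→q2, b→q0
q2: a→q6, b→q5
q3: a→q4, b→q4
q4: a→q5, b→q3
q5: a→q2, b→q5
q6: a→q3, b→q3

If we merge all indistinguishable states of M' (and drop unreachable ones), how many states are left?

7

Every state is reachable, so we keep all 7.
Initial partition by acceptance: {q1,q3,q4} | {q0,q2,q5,q6}.
Refine {q1,q3,q4} on symbol a: members go to different blocks, giving {q1,q4} and {q3}.
Split {q1,q4} by δ(·,b) → {q1} and {q4}.
Split {q0,q2,q5,q6} by δ(·,a) → {q0,q2,q5} and {q6}.
Split {q0,q2,q5} by δ(·,a) → {q0,q5} and {q2}.
Refine {q0,q5} on symbol a: members go to different blocks, giving {q0} and {q5}.
No further refinement is possible. Final partition (7 blocks): {q1} | {q0} | {q3} | {q4} | {q6} | {q2} | {q5}.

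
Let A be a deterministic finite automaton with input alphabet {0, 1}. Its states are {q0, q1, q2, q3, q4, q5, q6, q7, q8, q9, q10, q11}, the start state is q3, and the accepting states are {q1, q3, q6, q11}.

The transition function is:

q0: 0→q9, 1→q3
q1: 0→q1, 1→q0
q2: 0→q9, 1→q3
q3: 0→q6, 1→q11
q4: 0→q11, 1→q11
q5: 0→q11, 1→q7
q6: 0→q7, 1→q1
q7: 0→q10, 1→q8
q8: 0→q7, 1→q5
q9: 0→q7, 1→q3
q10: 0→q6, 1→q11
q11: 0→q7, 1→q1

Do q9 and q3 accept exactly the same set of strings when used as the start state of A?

No

States {q2,q4} cannot be reached from the start state, so discard them.
Initial partition by acceptance: {q1,q3,q6,q11} | {q0,q5,q7,q8,q9,q10}.
Refine {q1,q3,q6,q11} on symbol 0: members go to different blocks, giving {q1,q3} and {q6,q11}.
Split {q1,q3} by δ(·,0) → {q1} and {q3}.
Refine {q0,q5,q7,q8,q9,q10} on symbol 0: members go to different blocks, giving {q0,q7,q8,q9} and {q5,q10}.
On input 0, block {q0,q7,q8,q9} splits into {q0,q8,q9} and {q7}.
On input 0, block {q0,q8,q9} splits into {q8,q9} and {q0}.
Split {q8,q9} by δ(·,1) → {q8} and {q9}.
On input 1, block {q5,q10} splits into {q5} and {q10}.
No further refinement is possible. Final partition (9 blocks): {q1} | {q8} | {q6,q11} | {q3} | {q5} | {q7} | {q0} | {q9} | {q10}.
q9 and q3 end up in different blocks, so they are distinguishable. For instance, the string 'ε' is accepted from only q3.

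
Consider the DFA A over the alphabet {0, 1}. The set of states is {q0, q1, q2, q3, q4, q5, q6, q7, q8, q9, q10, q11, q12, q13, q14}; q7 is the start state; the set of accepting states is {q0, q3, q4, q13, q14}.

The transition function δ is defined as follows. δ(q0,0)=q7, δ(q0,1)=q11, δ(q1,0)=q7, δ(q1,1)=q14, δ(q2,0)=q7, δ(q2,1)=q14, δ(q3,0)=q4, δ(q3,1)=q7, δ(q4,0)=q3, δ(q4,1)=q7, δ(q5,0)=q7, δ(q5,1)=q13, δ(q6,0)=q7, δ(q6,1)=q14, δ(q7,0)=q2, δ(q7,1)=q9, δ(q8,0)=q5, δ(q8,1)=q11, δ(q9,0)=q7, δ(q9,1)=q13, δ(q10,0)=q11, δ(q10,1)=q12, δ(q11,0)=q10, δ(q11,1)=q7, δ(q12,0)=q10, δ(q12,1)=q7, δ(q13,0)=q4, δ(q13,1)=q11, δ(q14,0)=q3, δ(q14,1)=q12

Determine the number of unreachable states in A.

5

Starting at q7 and following transitions, the reachable set is {q2, q3, q4, q7, q9, q10, q11, q12, q13, q14}. That leaves q0, q1, q5, q6, q8 unreachable — 5 in total.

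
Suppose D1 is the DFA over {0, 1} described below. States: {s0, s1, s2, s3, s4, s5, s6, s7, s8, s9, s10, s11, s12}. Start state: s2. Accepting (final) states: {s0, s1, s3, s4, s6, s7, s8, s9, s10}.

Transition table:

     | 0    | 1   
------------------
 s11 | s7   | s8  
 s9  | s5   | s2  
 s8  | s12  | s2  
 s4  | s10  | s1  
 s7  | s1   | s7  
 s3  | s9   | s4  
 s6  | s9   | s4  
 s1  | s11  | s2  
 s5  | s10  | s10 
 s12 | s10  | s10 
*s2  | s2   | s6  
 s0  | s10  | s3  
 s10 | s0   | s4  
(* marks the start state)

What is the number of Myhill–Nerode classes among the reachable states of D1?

Initial partition by acceptance: {s0,s1,s3,s4,s6,s7,s8,s9,s10} | {s2,s5,s11,s12}.
Refine {s0,s1,s3,s4,s6,s7,s8,s9,s10} on symbol 0: members go to different blocks, giving {s0,s3,s4,s6,s7,s10} and {s1,s8,s9}.
Split {s0,s3,s4,s6,s7,s10} by δ(·,0) → {s0,s4,s10} and {s3,s6,s7}.
Split {s0,s4,s10} by δ(·,1) → {s0} and {s4} and {s10}.
On input 0, block {s2,s5,s11,s12} splits into {s5,s12} and {s2} and {s11}.
On input 0, block {s1,s8,s9} splits into {s8,s9} and {s1}.
Refine {s3,s6,s7} on symbol 0: members go to different blocks, giving {s3,s6} and {s7}.
No further refinement is possible. Final partition (10 blocks): {s0} | {s5,s12} | {s8,s9} | {s3,s6} | {s4} | {s10} | {s2} | {s11} | {s1} | {s7}.

10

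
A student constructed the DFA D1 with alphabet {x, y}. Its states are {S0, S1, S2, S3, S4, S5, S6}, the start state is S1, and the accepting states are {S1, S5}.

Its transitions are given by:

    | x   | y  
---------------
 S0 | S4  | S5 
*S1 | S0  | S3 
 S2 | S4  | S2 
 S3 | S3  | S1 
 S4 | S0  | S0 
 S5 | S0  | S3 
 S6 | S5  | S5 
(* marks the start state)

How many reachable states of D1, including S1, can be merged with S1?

2

Reachable states from the start: {S0,S1,S3,S4,S5}. Unreachable: {S2,S6} — drop them.
Initial partition by acceptance: {S1,S5} | {S0,S3,S4}.
Split {S0,S3,S4} by δ(·,y) → {S0,S3} and {S4}.
On input x, block {S0,S3} splits into {S0} and {S3}.
No further refinement is possible. Final partition (4 blocks): {S1,S5} | {S0} | {S4} | {S3}.
State S1 belongs to the block {S1,S5}, which has 2 states.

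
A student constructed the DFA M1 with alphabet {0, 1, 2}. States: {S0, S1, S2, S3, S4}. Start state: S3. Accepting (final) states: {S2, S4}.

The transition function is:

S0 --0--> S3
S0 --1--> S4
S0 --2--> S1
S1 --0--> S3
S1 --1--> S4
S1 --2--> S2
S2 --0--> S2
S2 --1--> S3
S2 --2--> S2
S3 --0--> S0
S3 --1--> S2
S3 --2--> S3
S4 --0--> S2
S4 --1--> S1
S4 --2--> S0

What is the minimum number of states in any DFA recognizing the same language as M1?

All states are reachable from the start state.
P0 = {S2,S4} | {S0,S1,S3}.
Split {S2,S4} by δ(·,2) → {S2} and {S4}.
Refine {S0,S1,S3} on symbol 1: members go to different blocks, giving {S0,S1} and {S3}.
Refine {S0,S1} on symbol 2: members go to different blocks, giving {S0} and {S1}.
The partition is now stable with 5 blocks: {S2} | {S0} | {S4} | {S3} | {S1}.

5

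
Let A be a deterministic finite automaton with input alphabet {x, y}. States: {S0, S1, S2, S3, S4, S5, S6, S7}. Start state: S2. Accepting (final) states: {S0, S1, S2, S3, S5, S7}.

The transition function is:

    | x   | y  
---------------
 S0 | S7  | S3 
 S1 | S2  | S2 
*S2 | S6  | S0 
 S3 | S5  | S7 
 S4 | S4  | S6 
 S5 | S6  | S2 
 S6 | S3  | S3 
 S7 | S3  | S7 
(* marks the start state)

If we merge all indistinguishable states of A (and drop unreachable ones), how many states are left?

6

Reachable states from the start: {S0,S2,S3,S5,S6,S7}. Unreachable: {S1,S4} — drop them.
P0 = {S0,S2,S3,S5,S7} | {S6}.
Refine {S0,S2,S3,S5,S7} on symbol x: members go to different blocks, giving {S0,S3,S7} and {S2,S5}.
Refine {S0,S3,S7} on symbol x: members go to different blocks, giving {S0,S7} and {S3}.
Split {S0,S7} by δ(·,x) → {S0} and {S7}.
On input y, block {S2,S5} splits into {S2} and {S5}.
No further refinement is possible. Final partition (6 blocks): {S0} | {S6} | {S2} | {S3} | {S7} | {S5}.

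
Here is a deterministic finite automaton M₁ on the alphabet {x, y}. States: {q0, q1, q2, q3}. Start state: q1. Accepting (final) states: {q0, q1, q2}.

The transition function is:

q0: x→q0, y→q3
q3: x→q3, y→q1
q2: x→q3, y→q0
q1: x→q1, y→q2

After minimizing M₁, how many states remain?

4

P0 = {q0,q1,q2} | {q3}.
Refine {q0,q1,q2} on symbol x: members go to different blocks, giving {q0,q1} and {q2}.
Split {q0,q1} by δ(·,y) → {q0} and {q1}.
Stable partition: {q0} | {q3} | {q2} | {q1} — 4 equivalence classes.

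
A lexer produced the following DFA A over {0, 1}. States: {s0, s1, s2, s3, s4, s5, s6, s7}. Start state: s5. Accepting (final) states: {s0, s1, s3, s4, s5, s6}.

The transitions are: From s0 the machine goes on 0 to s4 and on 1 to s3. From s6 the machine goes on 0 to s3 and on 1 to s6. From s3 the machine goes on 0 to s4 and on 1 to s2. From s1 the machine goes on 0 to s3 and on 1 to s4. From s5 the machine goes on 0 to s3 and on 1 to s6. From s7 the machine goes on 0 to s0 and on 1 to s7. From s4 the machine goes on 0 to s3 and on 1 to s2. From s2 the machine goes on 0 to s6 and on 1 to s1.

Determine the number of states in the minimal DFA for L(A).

First remove the unreachable states {s0,s7}; 6 states remain.
Initial partition by acceptance: {s1,s3,s4,s5,s6} | {s2}.
Split {s1,s3,s4,s5,s6} by δ(·,1) → {s1,s5,s6} and {s3,s4}.
On input 1, block {s1,s5,s6} splits into {s5,s6} and {s1}.
Stable partition: {s5,s6} | {s2} | {s3,s4} | {s1} — 4 equivalence classes.

4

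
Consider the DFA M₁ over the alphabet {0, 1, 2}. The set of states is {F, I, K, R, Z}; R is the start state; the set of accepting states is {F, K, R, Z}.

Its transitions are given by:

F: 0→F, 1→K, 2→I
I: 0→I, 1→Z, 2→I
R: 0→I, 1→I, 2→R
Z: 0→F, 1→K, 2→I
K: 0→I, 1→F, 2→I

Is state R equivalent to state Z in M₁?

All states are reachable from the start state.
Start with accepting vs non-accepting: {F,K,R,Z} | {I}.
Split {F,K,R,Z} by δ(·,0) → {F,Z} and {K,R}.
On input 1, block {K,R} splits into {R} and {K}.
The partition is now stable with 4 blocks: {F,Z} | {I} | {R} | {K}.
R and Z end up in different blocks, so they are distinguishable. For instance, the string '0' is accepted from only Z.

No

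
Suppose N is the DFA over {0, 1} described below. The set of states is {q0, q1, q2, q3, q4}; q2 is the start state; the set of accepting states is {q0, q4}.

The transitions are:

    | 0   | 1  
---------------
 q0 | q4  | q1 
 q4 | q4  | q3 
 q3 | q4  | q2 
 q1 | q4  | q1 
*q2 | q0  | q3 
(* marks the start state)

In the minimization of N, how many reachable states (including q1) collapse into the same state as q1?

All states are reachable from the start state.
Initial partition by acceptance: {q0,q4} | {q1,q2,q3}.
The partition is now stable with 2 blocks: {q0,q4} | {q1,q2,q3}.
State q1 belongs to the block {q1,q2,q3}, which has 3 states.

3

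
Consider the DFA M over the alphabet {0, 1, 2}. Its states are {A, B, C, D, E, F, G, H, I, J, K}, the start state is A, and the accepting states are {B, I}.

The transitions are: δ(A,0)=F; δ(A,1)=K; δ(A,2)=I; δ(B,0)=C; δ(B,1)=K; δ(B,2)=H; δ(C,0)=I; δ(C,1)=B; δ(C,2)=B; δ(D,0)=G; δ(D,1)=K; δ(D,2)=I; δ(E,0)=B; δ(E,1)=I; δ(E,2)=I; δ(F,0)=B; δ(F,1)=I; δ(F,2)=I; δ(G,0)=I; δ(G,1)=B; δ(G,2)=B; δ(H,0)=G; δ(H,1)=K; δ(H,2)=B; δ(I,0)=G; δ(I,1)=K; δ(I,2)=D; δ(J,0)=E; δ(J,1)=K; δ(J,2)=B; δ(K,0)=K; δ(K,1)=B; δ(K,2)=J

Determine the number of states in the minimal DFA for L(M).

All states are reachable from the start state.
P0 = {B,I} | {A,C,D,E,F,G,H,J,K}.
Refine {A,C,D,E,F,G,H,J,K} on symbol 0: members go to different blocks, giving {A,D,H,J,K} and {C,E,F,G}.
On input 0, block {A,D,H,J,K} splits into {A,D,H,J} and {K}.
The partition is now stable with 4 blocks: {B,I} | {A,D,H,J} | {C,E,F,G} | {K}.

4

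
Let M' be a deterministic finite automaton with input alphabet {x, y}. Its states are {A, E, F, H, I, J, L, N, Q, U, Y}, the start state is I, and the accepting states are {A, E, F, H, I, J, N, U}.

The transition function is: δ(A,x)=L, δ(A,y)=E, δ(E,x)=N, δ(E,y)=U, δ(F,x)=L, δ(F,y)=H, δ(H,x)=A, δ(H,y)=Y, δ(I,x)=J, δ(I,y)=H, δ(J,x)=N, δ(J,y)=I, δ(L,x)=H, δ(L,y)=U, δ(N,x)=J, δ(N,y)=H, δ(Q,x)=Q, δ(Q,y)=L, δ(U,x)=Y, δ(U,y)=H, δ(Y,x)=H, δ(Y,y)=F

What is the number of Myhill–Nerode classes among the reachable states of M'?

States {Q} cannot be reached from the start state, so discard them.
P0 = {A,E,F,H,I,J,N,U} | {L,Y}.
Refine {A,E,F,H,I,J,N,U} on symbol x: members go to different blocks, giving {E,H,I,J,N} and {A,F,U}.
Refine {E,H,I,J,N} on symbol x: members go to different blocks, giving {E,I,J,N} and {H}.
Refine {E,I,J,N} on symbol y: members go to different blocks, giving {I,N} and {E} and {J}.
Split {A,F,U} by δ(·,y) → {F,U} and {A}.
The partition is now stable with 7 blocks: {I,N} | {L,Y} | {F,U} | {H} | {E} | {J} | {A}.

7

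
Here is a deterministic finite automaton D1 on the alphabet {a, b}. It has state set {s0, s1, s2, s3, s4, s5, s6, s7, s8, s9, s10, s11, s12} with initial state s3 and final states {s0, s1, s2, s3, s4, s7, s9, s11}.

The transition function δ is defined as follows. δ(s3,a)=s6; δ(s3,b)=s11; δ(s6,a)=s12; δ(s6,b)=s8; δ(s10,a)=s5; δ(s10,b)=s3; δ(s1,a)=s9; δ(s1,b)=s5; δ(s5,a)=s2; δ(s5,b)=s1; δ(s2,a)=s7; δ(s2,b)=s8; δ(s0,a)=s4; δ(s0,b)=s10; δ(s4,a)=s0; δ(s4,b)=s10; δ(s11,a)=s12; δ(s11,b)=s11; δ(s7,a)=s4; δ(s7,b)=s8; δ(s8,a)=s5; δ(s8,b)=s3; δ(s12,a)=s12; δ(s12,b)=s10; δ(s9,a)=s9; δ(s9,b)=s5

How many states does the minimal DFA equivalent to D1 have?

6

Initial partition by acceptance: {s0,s1,s2,s3,s4,s7,s9,s11} | {s5,s6,s8,s10,s12}.
Refine {s0,s1,s2,s3,s4,s7,s9,s11} on symbol a: members go to different blocks, giving {s0,s1,s2,s4,s7,s9} and {s3,s11}.
On input a, block {s5,s6,s8,s10,s12} splits into {s6,s8,s10,s12} and {s5}.
Split {s0,s1,s2,s4,s7,s9} by δ(·,b) → {s0,s2,s4,s7} and {s1,s9}.
Split {s6,s8,s10,s12} by δ(·,a) → {s6,s12} and {s8,s10}.
Stable partition: {s0,s2,s4,s7} | {s6,s12} | {s3,s11} | {s5} | {s1,s9} | {s8,s10} — 6 equivalence classes.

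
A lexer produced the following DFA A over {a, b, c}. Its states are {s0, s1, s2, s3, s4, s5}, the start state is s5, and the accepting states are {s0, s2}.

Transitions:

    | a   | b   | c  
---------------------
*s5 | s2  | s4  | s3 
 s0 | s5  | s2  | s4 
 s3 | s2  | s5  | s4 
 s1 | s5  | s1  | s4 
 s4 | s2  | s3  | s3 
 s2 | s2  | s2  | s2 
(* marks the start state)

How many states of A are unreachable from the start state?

Starting at s5 and following transitions, the reachable set is {s2, s3, s4, s5}. That leaves s0, s1 unreachable — 2 in total.

2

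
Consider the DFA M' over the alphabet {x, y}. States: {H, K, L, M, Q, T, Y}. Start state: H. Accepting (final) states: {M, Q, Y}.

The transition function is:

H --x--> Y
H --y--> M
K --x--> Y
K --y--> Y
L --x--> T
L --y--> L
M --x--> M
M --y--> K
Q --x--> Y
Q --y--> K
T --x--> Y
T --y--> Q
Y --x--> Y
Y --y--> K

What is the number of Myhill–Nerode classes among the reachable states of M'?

2

States {L,Q,T} cannot be reached from the start state, so discard them.
Start with accepting vs non-accepting: {M,Y} | {H,K}.
No further refinement is possible. Final partition (2 blocks): {M,Y} | {H,K}.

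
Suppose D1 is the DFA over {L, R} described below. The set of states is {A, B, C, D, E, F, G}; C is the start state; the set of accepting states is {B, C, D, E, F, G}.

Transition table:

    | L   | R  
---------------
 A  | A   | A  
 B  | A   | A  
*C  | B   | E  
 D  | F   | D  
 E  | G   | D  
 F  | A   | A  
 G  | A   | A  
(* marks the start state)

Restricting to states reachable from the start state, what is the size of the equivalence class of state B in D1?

3

Initial partition by acceptance: {B,C,D,E,F,G} | {A}.
On input L, block {B,C,D,E,F,G} splits into {B,F,G} and {C,D,E}.
Stable partition: {B,F,G} | {A} | {C,D,E} — 3 equivalence classes.
The equivalence class containing B is {B,F,G}, of size 3.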